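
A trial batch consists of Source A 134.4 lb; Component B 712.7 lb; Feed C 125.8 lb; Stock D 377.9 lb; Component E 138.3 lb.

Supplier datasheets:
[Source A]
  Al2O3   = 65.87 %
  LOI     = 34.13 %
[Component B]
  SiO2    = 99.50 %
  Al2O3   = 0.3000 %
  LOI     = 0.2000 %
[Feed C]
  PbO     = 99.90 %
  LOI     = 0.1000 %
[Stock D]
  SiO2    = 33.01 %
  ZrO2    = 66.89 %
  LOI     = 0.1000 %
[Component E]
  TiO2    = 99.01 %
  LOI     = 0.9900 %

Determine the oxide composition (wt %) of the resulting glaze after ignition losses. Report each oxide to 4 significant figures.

In-progress results are shown (rounded to 4 significant digits) at each printed step — full float precision is kept throughout — each reported number includes exactly one rounding. All derived quantities are rebuilt starting from the weights for 1440 lb of glass in full float precision (the yield, five oxide percentages, the totals, ignition loss, net glass mass), precisely as stated by the question or the answer.
Mass of each oxide from the mix:
  PbO: 125.8·0.9990 = 125.7 lb
  SiO2: 712.7·0.9950 + 377.9·0.3301 = 833.9 lb
  Al2O3: 134.4·0.6587 + 712.7·0.003000 = 90.67 lb
  TiO2: 138.3·0.9901 = 136.9 lb
  ZrO2: 377.9·0.6689 = 252.8 lb
LOI: 134.4·0.3413 + 712.7·0.002000 + 125.8·0.001000 + 377.9·0.001000 + 138.3·0.009900 = 49.17 lb
Glass mass = batch − LOI = 1489 − 49.17 = 1440 lb (matching Σ of the oxides)
each oxide over glass, ×100, is wt %

Glass mass = 1440 lb (batch 1489 − LOI 49.17).
Composition: PbO 8.728%, SiO2 57.91%, Al2O3 6.297%, TiO2 9.510%, ZrO2 17.55%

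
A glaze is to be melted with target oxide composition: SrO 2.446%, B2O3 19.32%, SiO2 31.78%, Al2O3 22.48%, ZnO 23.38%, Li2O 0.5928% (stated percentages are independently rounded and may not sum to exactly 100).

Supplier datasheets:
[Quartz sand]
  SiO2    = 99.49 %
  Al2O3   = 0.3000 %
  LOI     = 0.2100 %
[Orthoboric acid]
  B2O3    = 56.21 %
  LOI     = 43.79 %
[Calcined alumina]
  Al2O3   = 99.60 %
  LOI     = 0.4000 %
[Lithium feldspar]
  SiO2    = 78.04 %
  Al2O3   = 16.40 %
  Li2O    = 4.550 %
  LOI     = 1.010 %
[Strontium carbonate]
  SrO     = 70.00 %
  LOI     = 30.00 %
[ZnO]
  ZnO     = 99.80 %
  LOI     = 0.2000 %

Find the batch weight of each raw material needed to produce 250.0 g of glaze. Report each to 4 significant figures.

Intermediates appear (rounded to 4 significant digits) on the page. Each numeric step maintains exact precision through every step — every reported result includes exactly one rounding. The derived quantities are re-derived in full precision (six oxide percentages, the yield, totals, LOI, net glass mass) from the batch weights per 250.0 g of glass, precisely as stated by problem or answer.
Target oxide masses per 250.0 g glaze:
  SrO: 2.446% × 250.0 = 6.115 g
  B2O3: 19.32% × 250.0 = 48.30 g
  SiO2: 31.78% × 250.0 = 79.45 g
  Al2O3: 22.48% × 250.0 = 56.20 g
  ZnO: 23.38% × 250.0 = 58.45 g
  Li2O: 0.5928% × 250.0 = 1.482 g
Per-oxide balance check using the reported weights, on the stated basis (summed amounts equal target values inside rounding margins):
  SrO: 8.736·0.7000 = 6.115 g (target 6.115 g)
  B2O3: 85.93·0.5621 = 48.30 g (target 48.30 g)
  SiO2: 54.31·0.9949 + 32.57·0.7804 = 79.45 g (target 79.45 g)
  Al2O3: 54.31·0.003000 + 50.90·0.9960 + 32.57·0.1640 = 56.20 g (target 56.20 g)
  ZnO: 58.57·0.9980 = 58.45 g (target 58.45 g)
  Li2O: 32.57·0.04550 = 1.482 g (target 1.482 g)
Mass balance on the glass: batch Σ − ignition loss = 250.0 g (the Σ of target masses is 250.0 g; the stated basis being 250.0 g — differing by rounding only).
Summing the batch: Σ batch = 291.0 g; ignition loss, Σ(batch × LOI) = 41.01 g; as yield: glass ÷ batch → 85.91%.

Batch per 250.0 g glaze:
  Quartz sand: 54.31 g
  Orthoboric acid: 85.93 g
  Calcined alumina: 50.90 g
  Lithium feldspar: 32.57 g
  Strontium carbonate: 8.736 g
  ZnO: 58.57 g
Total batch = 291.0 g; LOI loss = 41.01 g; yield = 85.91%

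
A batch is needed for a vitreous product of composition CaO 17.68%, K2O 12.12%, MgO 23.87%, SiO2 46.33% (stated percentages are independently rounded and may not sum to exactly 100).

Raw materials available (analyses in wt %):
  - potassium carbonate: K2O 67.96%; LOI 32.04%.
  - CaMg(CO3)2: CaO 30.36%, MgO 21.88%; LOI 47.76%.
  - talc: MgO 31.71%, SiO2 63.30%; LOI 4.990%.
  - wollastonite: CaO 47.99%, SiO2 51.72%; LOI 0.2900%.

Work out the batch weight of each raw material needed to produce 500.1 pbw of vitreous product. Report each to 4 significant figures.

The working math keeps full float precision through every step — mid-chain values are shown (rounded to four significant figures) as written; each reported figure is rounded only once — all derived quantities, including ignition loss, four oxide percentages, yield, the totals, net glass mass, are computed from the weighed amounts at 500.1 pbw of glass at exact precision as written in the problem or the answer.
The oxide mass targets at 500.1 pbw vitreous product:
  CaO: 17.68% × 500.1 = 88.42 pbw
  K2O: 12.12% × 500.1 = 60.61 pbw
  MgO: 23.87% × 500.1 = 119.4 pbw
  SiO2: 46.33% × 500.1 = 231.7 pbw
A balance pass over the oxides, using the reported weights, relative to the basis at hand (sums match the target masses exact up to rounding of places):
  CaO: 133.4·0.3036 + 99.87·0.4799 = 88.43 pbw (target 88.42 pbw)
  K2O: 89.19·0.6796 = 60.61 pbw (target 60.61 pbw)
  MgO: 133.4·0.2188 + 284.4·0.3171 = 119.4 pbw (target 119.4 pbw)
  SiO2: 284.4·0.6330 + 99.87·0.5172 = 231.7 pbw (target 231.7 pbw)
Mass balance on the glass: total batch − LOI = 500.1 pbw (the Σ of target masses is 500.1 pbw; against the stated basis, 500.1 pbw — differing by rounding only).
Total batch = Σ batch = 606.9 pbw; ignition loss, Σ(batch × LOI) = 106.8 pbw; as yield: glass ÷ batch → 82.41%.

Batch per 500.1 pbw vitreous product:
  potassium carbonate: 89.19 pbw
  CaMg(CO3)2: 133.4 pbw
  talc: 284.4 pbw
  wollastonite: 99.87 pbw
Total batch = 606.9 pbw; LOI loss = 106.8 pbw; yield = 82.41%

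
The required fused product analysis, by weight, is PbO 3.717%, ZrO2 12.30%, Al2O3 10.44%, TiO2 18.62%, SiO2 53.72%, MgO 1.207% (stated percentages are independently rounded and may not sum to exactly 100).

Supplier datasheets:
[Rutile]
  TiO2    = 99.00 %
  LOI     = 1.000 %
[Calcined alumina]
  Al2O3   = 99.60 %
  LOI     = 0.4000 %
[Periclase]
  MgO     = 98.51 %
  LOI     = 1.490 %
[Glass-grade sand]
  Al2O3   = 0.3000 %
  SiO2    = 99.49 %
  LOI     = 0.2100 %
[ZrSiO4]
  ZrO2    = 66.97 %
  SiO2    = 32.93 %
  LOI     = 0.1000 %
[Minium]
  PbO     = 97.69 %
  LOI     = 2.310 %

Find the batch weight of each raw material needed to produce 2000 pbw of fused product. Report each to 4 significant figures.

In-progress results appear, with 4-significant-digit rounding, as written — each numeric step holds exact precision in all steps — exactly one rounding goes into every reported number. Derived quantities (net glass mass, six oxide percentages, the yield, totals, LOI) are recomputed at exact precision using the weight values at 2000 pbw of glass, precisely as stated by question or answer.
Oxide mass targets, per 2000 pbw fused product:
  PbO: 3.717% × 2000 = 74.34 pbw
  ZrO2: 12.30% × 2000 = 246.0 pbw
  Al2O3: 10.44% × 2000 = 208.8 pbw
  TiO2: 18.62% × 2000 = 372.4 pbw
  SiO2: 53.72% × 2000 = 1074 pbw
  MgO: 1.207% × 2000 = 24.14 pbw
Oxide-by-oxide audit working from each reported weight, against the basis in use (each sum matches its target mass exact up to rounding of places):
  PbO: 76.10·0.9769 = 74.34 pbw (target 74.34 pbw)
  ZrO2: 367.3·0.6697 = 246.0 pbw (target 246.0 pbw)
  Al2O3: 206.8·0.9960 + 958.3·0.003000 = 208.8 pbw (target 208.8 pbw)
  TiO2: 376.2·0.9900 = 372.4 pbw (target 372.4 pbw)
  SiO2: 958.3·0.9949 + 367.3·0.3293 = 1074 pbw (target 1074 pbw)
  MgO: 24.51·0.9851 = 24.14 pbw (target 24.14 pbw)
Auditing the glass mass value: total batch − LOI = 2000 pbw (per-oxide target masses sum to 2000 pbw; basis as stated: 2000 pbw — gaps are rounding artifacts).
Batch total: Σ batch = 2009 pbw; Σ batch·LOI gives LOI loss = 9.092 pbw; yield = glass ÷ total batch = 99.55%.

Batch per 2000 pbw fused product:
  Rutile: 376.2 pbw
  Calcined alumina: 206.8 pbw
  Periclase: 24.51 pbw
  Glass-grade sand: 958.3 pbw
  ZrSiO4: 367.3 pbw
  Minium: 76.10 pbw
Total batch = 2009 pbw; LOI loss = 9.092 pbw; yield = 99.55%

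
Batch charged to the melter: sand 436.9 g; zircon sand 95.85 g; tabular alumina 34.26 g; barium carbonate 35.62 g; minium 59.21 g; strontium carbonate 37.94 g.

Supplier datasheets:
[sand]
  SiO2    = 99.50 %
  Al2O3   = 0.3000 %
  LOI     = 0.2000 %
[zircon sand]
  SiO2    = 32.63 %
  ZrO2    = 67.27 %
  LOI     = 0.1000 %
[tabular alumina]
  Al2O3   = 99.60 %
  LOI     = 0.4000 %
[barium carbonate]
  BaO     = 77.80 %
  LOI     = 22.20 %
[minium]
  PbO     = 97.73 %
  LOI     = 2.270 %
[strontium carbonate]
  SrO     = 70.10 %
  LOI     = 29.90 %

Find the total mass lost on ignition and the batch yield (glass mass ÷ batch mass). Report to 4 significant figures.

Rounding to 4 significant figures extends to every intermediate as displayed. Exact precision is carried throughout; exactly one rounding goes into every reported figure; the derived quantities, including yield, LOI, net glass mass, totals, six oxide percentages, are rebuilt starting from the weights per 678.1 g of glass at full precision precisely as stated by the problem or answer text.
Ignition loss by material:
  sand: 436.9 × 0.002000 = 0.8738 g
  zircon sand: 95.85 × 0.001000 = 0.09585 g
  tabular alumina: 34.26 × 0.004000 = 0.1370 g
  barium carbonate: 35.62 × 0.2220 = 7.908 g
  minium: 59.21 × 0.02270 = 1.344 g
  strontium carbonate: 37.94 × 0.2990 = 11.34 g
Total LOI = 21.70 g
Glass = batch − LOI = 699.8 − 21.70 = 678.1 g

LOI loss = 21.70 g; glass = 678.1 g; yield = 96.90%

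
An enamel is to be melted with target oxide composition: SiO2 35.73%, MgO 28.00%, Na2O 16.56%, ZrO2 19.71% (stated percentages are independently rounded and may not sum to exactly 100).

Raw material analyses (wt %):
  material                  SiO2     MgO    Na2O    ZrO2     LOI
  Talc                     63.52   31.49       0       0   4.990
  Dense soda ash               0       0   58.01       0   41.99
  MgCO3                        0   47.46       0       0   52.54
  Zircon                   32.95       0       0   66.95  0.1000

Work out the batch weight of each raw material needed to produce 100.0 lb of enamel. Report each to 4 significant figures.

The intermediate values appear rounded to four significant digits in the working; all internal work carries exact precision from start to finish; every reported value includes exactly one rounding; the derived quantities, which include four oxide percentages, the totals, LOI, net glass mass, yield, are re-derived in full float precision, as given in either problem or answer, using the weight values per 100.0 lb of glass.
The oxide mass targets at 100.0 lb enamel:
  SiO2: 35.73% × 100.0 = 35.73 lb
  MgO: 28.00% × 100.0 = 28.00 lb
  Na2O: 16.56% × 100.0 = 16.56 lb
  ZrO2: 19.71% × 100.0 = 19.71 lb
A balance pass over the oxides, per the reported batch figures, relative to the basis at hand (oxide sums agree with the targets modulo rounding of the values):
  SiO2: 40.98·0.6352 + 29.44·0.3295 = 35.73 lb (target 35.73 lb)
  MgO: 40.98·0.3149 + 31.81·0.4746 = 28.00 lb (target 28.00 lb)
  Na2O: 28.55·0.5801 = 16.56 lb (target 16.56 lb)
  ZrO2: 29.44·0.6695 = 19.71 lb (target 19.71 lb)
Mass balance on the glass: batch Σ − ignition loss = 100.0 lb (targets for the oxides total 100.0 lb; versus the stated basis of 100.0 lb — any gap is answer rounding).
Adding the batch up: Σ batch = 130.8 lb; LOI loss = Σ batch·LOI = 30.78 lb; yield, glass over the total, = 76.47%.

Batch per 100.0 lb enamel:
  Talc: 40.98 lb
  Dense soda ash: 28.55 lb
  MgCO3: 31.81 lb
  Zircon: 29.44 lb
Total batch = 130.8 lb; LOI loss = 30.78 lb; yield = 76.47%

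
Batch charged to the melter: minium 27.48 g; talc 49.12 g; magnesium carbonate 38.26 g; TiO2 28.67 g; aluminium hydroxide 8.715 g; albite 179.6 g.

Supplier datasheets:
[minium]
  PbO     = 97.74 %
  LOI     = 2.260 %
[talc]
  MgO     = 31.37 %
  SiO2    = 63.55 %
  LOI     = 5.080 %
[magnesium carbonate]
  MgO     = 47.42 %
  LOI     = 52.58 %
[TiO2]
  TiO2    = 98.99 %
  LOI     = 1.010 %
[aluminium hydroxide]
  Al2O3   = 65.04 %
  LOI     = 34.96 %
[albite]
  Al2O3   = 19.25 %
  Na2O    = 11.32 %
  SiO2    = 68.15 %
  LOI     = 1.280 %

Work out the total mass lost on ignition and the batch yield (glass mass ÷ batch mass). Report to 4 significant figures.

The intermediate values are shown rounded to four significant figures at each printed step; the working math carries full float precision at each step — each reported result receives exactly one rounding — the derived quantities (LOI, the totals, the six compositions, the yield, net glass mass) are rebuilt at exact precision from the weighed amounts per 303.0 g of glass, as quoted within either problem or answer.
Each material's LOI contribution:
  minium: 27.48 × 0.02260 = 0.6210 g
  talc: 49.12 × 0.05080 = 2.495 g
  magnesium carbonate: 38.26 × 0.5258 = 20.12 g
  TiO2: 28.67 × 0.01010 = 0.2896 g
  aluminium hydroxide: 8.715 × 0.3496 = 3.047 g
  albite: 179.6 × 0.01280 = 2.299 g
Total LOI = 28.87 g
Glass = batch − LOI = 331.8 − 28.87 = 303.0 g

LOI loss = 28.87 g; glass = 303.0 g; yield = 91.30%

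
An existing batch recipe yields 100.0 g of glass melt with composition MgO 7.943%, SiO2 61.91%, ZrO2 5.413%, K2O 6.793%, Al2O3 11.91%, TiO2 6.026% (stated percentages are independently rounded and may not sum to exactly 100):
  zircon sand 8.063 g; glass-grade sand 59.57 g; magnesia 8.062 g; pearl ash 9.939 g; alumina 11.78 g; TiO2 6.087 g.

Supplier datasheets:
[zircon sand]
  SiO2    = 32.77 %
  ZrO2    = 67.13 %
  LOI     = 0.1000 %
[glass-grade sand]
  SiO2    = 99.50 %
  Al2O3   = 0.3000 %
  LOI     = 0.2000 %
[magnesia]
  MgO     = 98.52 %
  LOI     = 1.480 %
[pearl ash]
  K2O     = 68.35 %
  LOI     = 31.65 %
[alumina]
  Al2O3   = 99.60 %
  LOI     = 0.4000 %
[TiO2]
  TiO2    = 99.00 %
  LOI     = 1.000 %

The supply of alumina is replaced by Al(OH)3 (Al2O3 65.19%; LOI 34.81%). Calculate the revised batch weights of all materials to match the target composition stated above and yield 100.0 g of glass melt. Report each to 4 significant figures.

The working math maintains full precision from first step to last; values along the way are displayed, rounded to four significant digits, in the working. Each reported value undergoes a single rounding — the derived quantities are computed at exact precision (net glass mass, ignition loss, yield, the totals, the six compositions) using the weight values for 100.0 g of glass, as set out in problem or answer.
Target masses of each oxide per 100.0 g glass melt:
  MgO: 7.943% × 100.0 = 7.943 g
  SiO2: 61.91% × 100.0 = 61.91 g
  ZrO2: 5.413% × 100.0 = 5.413 g
  K2O: 6.793% × 100.0 = 6.793 g
  Al2O3: 11.91% × 100.0 = 11.91 g
  TiO2: 6.026% × 100.0 = 6.026 g
Oxide-by-oxide audit from the weights as reported, under the basis named above (summed amounts equal target values modulo rounding of the values):
  MgO: 8.062·0.9852 = 7.943 g (target 7.943 g)
  SiO2: 8.063·0.3277 + 59.57·0.9950 = 61.91 g (target 61.91 g)
  ZrO2: 8.063·0.6713 = 5.413 g (target 5.413 g)
  K2O: 9.939·0.6835 = 6.793 g (target 6.793 g)
  Al2O3: 59.57·0.003000 + 18.00·0.6519 = 11.91 g (target 11.91 g)
  TiO2: 6.087·0.9900 = 6.026 g (target 6.026 g)
Glass-mass bookkeeping: batch Σ − ignition loss = 100.0 g (per-oxide target masses sum to 99.99 g; stated basis 100.0 g — rounding explains the deltas).
Summing the batch: Σ batch = 109.7 g; loss to ignition Σ batch·LOI = 9.719 g; yield: glass divided by total = 91.14%.

Revised batch per 100.0 g glass melt:
  zircon sand: 8.063 g
  glass-grade sand: 59.57 g
  magnesia: 8.062 g
  pearl ash: 9.939 g
  Al(OH)3: 18.00 g
  TiO2: 6.087 g
Total batch = 109.7 g; LOI loss = 9.719 g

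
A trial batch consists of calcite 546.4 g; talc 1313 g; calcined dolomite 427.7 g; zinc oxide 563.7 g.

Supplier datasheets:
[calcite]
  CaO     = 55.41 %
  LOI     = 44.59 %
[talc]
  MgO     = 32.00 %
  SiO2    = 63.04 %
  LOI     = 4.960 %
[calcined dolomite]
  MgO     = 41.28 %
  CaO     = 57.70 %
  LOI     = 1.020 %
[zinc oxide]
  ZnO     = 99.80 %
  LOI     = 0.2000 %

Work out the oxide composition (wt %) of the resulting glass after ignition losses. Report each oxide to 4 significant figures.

Mid-chain values are displayed rounded off to 4 significant figures on the page — all arithmetic keeps full precision through the solve — exactly one rounding lands on every reported value; derived quantities are re-derived in full float precision (the four compositions, LOI, glass mass, totals, the yield) using the weight values at 2537 g of glass, as quoted within question or answer.
What the batch supplies per oxide:
  MgO: 1313·0.3200 + 427.7·0.4128 = 596.7 g
  SiO2: 1313·0.6304 = 827.7 g
  CaO: 546.4·0.5541 + 427.7·0.5770 = 549.5 g
  ZnO: 563.7·0.9980 = 562.6 g
LOI: 546.4·0.4459 + 1313·0.04960 + 427.7·0.01020 + 563.7·0.002000 = 314.3 g
Glass mass = batch − LOI = 2851 − 314.3 = 2537 g (the oxide masses sum to this)
wt % = 100 × oxide mass / glass mass

Glass mass = 2537 g (batch 2851 − LOI 314.3).
Composition: MgO 23.52%, SiO2 32.63%, CaO 21.67%, ZnO 22.18%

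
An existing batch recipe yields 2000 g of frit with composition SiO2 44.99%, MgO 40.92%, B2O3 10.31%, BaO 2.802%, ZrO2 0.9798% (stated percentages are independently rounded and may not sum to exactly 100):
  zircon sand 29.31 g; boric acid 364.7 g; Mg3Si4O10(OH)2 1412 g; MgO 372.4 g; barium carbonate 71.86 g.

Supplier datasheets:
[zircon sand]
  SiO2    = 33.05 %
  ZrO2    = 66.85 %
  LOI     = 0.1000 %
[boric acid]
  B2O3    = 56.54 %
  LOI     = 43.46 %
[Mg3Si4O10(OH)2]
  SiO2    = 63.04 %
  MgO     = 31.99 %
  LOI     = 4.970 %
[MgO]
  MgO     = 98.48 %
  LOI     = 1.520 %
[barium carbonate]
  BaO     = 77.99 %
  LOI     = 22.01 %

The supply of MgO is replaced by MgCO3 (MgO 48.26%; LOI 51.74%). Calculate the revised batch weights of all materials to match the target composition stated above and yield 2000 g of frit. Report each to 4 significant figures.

Intermediates are displayed rounded off to 4 significant digits across the worked steps. The whole derivation holds full float precision throughout; each reported value carries a single rounding. All derived quantities, which include LOI, yield, glass mass, five oxide percentages, the totals, are re-derived at full precision, precisely as stated by problem or answer, using the weight values for 2000 g of glass.
The oxide mass targets at 2000 g frit:
  SiO2: 44.99% × 2000 = 899.8 g
  MgO: 40.92% × 2000 = 818.4 g
  B2O3: 10.31% × 2000 = 206.2 g
  BaO: 2.802% × 2000 = 56.04 g
  ZrO2: 0.9798% × 2000 = 19.60 g
Oxide-by-oxide audit on the weights just shown, against the basis in use (sums match the target masses exact up to rounding of places):
  SiO2: 29.31·0.3305 + 1412·0.6304 = 899.8 g (target 899.8 g)
  MgO: 1412·0.3199 + 759.9·0.4826 = 818.4 g (target 818.4 g)
  B2O3: 364.7·0.5654 = 206.2 g (target 206.2 g)
  BaO: 71.86·0.7799 = 56.04 g (target 56.04 g)
  ZrO2: 29.31·0.6685 = 19.59 g (target 19.60 g)
Glass-mass closure: whole batch net of LOI = 2000 g (summing oxide targets gives 2000 g; with the basis standing at 2000 g — any gap is answer rounding).
Summing the batch: Σ batch = 2638 g; Σ batch·LOI gives LOI loss = 637.7 g; yield = glass ÷ total batch = 75.82%.

Revised batch per 2000 g frit:
  zircon sand: 29.31 g
  boric acid: 364.7 g
  Mg3Si4O10(OH)2: 1412 g
  MgCO3: 759.9 g
  barium carbonate: 71.86 g
Total batch = 2638 g; LOI loss = 637.7 g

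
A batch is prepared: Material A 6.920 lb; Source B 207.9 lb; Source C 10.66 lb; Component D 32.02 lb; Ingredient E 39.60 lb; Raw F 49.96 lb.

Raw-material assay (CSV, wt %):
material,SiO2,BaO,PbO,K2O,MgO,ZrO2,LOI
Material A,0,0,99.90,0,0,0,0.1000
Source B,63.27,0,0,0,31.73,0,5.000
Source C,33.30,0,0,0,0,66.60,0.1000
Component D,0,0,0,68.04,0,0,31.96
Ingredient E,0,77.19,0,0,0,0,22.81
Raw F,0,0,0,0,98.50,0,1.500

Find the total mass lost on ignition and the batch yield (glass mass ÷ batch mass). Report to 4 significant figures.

LOI loss = 30.43 lb; glass = 316.6 lb; yield = 91.23%

All internal work runs at full float precision end to end — mid-chain values appear (rounded to 4 significant figures) alongside each step; each reported figure takes just one rounding; the derived quantities (the totals, net glass mass, LOI, yield, six oxide percentages) are computed from the batch weights on 316.6 lb of glass at full precision, as given in problem or answer.
Loss on ignition, line by line:
  Material A: 6.920 × 0.001000 = 0.006920 lb
  Source B: 207.9 × 0.05000 = 10.40 lb
  Source C: 10.66 × 0.001000 = 0.01066 lb
  Component D: 32.02 × 0.3196 = 10.23 lb
  Ingredient E: 39.60 × 0.2281 = 9.033 lb
  Raw F: 49.96 × 0.01500 = 0.7494 lb
Total LOI = 30.43 lb
Glass = batch − LOI = 347.1 − 30.43 = 316.6 lb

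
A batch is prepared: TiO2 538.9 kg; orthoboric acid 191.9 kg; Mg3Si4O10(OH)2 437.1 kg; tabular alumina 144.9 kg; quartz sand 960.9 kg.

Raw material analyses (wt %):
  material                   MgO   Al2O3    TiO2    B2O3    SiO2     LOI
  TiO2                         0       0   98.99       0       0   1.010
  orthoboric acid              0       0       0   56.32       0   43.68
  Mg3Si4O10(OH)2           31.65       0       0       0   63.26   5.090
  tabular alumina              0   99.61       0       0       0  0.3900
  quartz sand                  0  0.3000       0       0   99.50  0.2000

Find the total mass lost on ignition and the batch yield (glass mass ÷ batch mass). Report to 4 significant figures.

In-progress results are displayed rounded off to 4 significant figures on the page — the working math carries full precision all the way through; every reported figure sees exactly one rounding. Derived quantities (ignition loss, the five compositions, glass mass, totals, yield) are rebuilt in full precision using the weight values per 2160 kg of glass exactly as shown in the problem or the answer.
Per-material ignition loss:
  TiO2: 538.9 × 0.01010 = 5.443 kg
  orthoboric acid: 191.9 × 0.4368 = 83.82 kg
  Mg3Si4O10(OH)2: 437.1 × 0.05090 = 22.25 kg
  tabular alumina: 144.9 × 0.003900 = 0.5651 kg
  quartz sand: 960.9 × 0.002000 = 1.922 kg
Total LOI = 114.0 kg
Glass = batch − LOI = 2274 − 114.0 = 2160 kg

LOI loss = 114.0 kg; glass = 2160 kg; yield = 94.99%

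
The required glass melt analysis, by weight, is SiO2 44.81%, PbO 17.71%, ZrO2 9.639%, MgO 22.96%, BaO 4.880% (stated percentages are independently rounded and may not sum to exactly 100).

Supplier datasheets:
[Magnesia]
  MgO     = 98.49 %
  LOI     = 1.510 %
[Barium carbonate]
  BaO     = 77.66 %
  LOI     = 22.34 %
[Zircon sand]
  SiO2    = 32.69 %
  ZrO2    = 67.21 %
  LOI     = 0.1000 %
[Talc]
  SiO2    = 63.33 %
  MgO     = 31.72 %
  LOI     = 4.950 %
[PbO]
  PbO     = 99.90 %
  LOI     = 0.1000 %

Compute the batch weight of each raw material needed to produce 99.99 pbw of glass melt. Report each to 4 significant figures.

Batch per 99.99 pbw glass melt:
  Magnesia: 2.908 pbw
  Barium carbonate: 6.283 pbw
  Zircon sand: 14.34 pbw
  Talc: 63.35 pbw
  PbO: 17.73 pbw
Total batch = 104.6 pbw; LOI loss = 4.615 pbw; yield = 95.59%

The working math keeps exact precision at each step — in-progress results are printed with 4-significant-digit rounding in the working. Each reported number receives exactly one rounding; the derived quantities, which include the totals, five oxide percentages, net glass mass, the yield, LOI, are recomputed at exact precision, precisely as stated by the question or the answer, starting from the weights per 99.99 pbw of glass.
The oxide mass targets at 99.99 pbw glass melt:
  SiO2: 44.81% × 99.99 = 44.81 pbw
  PbO: 17.71% × 99.99 = 17.71 pbw
  ZrO2: 9.639% × 99.99 = 9.638 pbw
  MgO: 22.96% × 99.99 = 22.96 pbw
  BaO: 4.880% × 99.99 = 4.880 pbw
Balance tally, oxide-wise, per the reported batch figures, under the basis named above (every target is met by its sum up to rounding of the answer):
  SiO2: 14.34·0.3269 + 63.35·0.6333 = 44.81 pbw (target 44.81 pbw)
  PbO: 17.73·0.9990 = 17.71 pbw (target 17.71 pbw)
  ZrO2: 14.34·0.6721 = 9.638 pbw (target 9.638 pbw)
  MgO: 2.908·0.9849 + 63.35·0.3172 = 22.96 pbw (target 22.96 pbw)
  BaO: 6.283·0.7766 = 4.879 pbw (target 4.880 pbw)
Glass-mass closure: total batch − LOI = 100.0 pbw (the Σ of target masses is 99.99 pbw; with the basis standing at 99.99 pbw — a pure rounding effect).
Adding the batch up: Σ batch = 104.6 pbw; LOI removed, Σ of batch·LOI: 4.615 pbw; glass ÷ batch gives a yield of 95.59%.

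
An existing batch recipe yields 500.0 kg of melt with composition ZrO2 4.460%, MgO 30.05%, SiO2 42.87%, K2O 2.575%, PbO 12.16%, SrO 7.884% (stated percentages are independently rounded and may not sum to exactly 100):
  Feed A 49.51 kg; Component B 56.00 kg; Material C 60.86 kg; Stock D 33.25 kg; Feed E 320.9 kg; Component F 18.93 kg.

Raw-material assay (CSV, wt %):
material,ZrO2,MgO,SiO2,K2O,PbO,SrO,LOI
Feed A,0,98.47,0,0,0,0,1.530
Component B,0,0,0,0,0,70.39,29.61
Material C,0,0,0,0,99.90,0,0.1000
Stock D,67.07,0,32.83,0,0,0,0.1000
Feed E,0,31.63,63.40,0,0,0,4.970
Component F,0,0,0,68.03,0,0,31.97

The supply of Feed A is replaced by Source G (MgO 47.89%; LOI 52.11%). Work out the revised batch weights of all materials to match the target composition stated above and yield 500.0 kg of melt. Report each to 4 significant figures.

Revised batch per 500.0 kg melt:
  Source G: 101.8 kg
  Component B: 56.00 kg
  Material C: 60.86 kg
  Stock D: 33.25 kg
  Feed E: 320.9 kg
  Component F: 18.93 kg
Total batch = 591.7 kg; LOI loss = 91.72 kg

Full float precision is kept in all steps — the intermediate values are printed (rounded to 4 significant digits) between the steps. Each reported value takes exactly one rounding. The derived quantities are recomputed from the batch weights for 500.0 kg of glass in full float precision (the totals, six oxide percentages, the yield, net glass mass, ignition loss), exactly as printed in question or answer.
Target masses of each oxide per 500.0 kg melt:
  ZrO2: 4.460% × 500.0 = 22.30 kg
  MgO: 30.05% × 500.0 = 150.2 kg
  SiO2: 42.87% × 500.0 = 214.4 kg
  K2O: 2.575% × 500.0 = 12.88 kg
  PbO: 12.16% × 500.0 = 60.80 kg
  SrO: 7.884% × 500.0 = 39.42 kg
Sums-versus-targets review on the weights just shown, under the basis named above (oxide sums agree with the targets up to rounding of the answer):
  ZrO2: 33.25·0.6707 = 22.30 kg (target 22.30 kg)
  MgO: 101.8·0.4789 + 320.9·0.3163 = 150.3 kg (target 150.2 kg)
  SiO2: 33.25·0.3283 + 320.9·0.6340 = 214.4 kg (target 214.4 kg)
  K2O: 18.93·0.6803 = 12.88 kg (target 12.88 kg)
  PbO: 60.86·0.9990 = 60.80 kg (target 60.80 kg)
  SrO: 56.00·0.7039 = 39.42 kg (target 39.42 kg)
Consistency of the glass mass: total charge less LOI = 500.0 kg (the Σ of target masses is 500.0 kg; with the basis standing at 500.0 kg — any gap is answer rounding).
Whole-batch sum: Σ batch = 591.7 kg; ignition loss, Σ(batch × LOI) = 91.72 kg; as yield: glass ÷ batch → 84.50%.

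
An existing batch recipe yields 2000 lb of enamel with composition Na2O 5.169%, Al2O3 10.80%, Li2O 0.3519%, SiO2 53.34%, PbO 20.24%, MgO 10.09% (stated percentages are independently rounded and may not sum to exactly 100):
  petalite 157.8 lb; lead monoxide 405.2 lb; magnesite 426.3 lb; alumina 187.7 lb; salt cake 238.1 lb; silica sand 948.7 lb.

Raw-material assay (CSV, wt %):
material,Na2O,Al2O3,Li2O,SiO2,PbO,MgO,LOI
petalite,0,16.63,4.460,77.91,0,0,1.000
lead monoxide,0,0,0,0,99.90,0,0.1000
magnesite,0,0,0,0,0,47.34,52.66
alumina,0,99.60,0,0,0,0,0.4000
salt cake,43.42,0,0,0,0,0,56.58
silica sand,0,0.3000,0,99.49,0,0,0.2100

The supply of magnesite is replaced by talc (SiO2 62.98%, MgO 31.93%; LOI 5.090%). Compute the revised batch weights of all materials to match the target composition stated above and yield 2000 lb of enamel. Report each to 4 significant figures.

The working math maintains exact precision through every step; the intermediate values are displayed rounded to 4 significant digits across the worked steps; every reported value undergoes a single rounding; the derived quantities (the yield, the six compositions, LOI, net glass mass, the totals) are recomputed at full float precision from the weighed amounts per 2000 lb of glass as given in problem or answer.
Oxide-by-oxide targets in 2000 lb enamel:
  Na2O: 5.169% × 2000 = 103.4 lb
  Al2O3: 10.80% × 2000 = 216.0 lb
  Li2O: 0.3519% × 2000 = 7.038 lb
  SiO2: 53.34% × 2000 = 1067 lb
  PbO: 20.24% × 2000 = 404.8 lb
  MgO: 10.09% × 2000 = 201.8 lb
Per-oxide balance check with the batch weights as given, versus the basis set out (delivered sums recover each target once rounding is allowed for):
  Na2O: 238.1·0.4342 = 103.4 lb (target 103.4 lb)
  Al2O3: 157.8·0.1663 + 188.9·0.9960 + 548.6·0.003000 = 216.0 lb (target 216.0 lb)
  Li2O: 157.8·0.04460 = 7.038 lb (target 7.038 lb)
  SiO2: 157.8·0.7791 + 632.0·0.6298 + 548.6·0.9949 = 1067 lb (target 1067 lb)
  PbO: 405.2·0.9990 = 404.8 lb (target 404.8 lb)
  MgO: 632.0·0.3193 = 201.8 lb (target 201.8 lb)
Glass-mass sanity pass: Σ batch − LOI loss = 2000 lb (summing oxide targets gives 2000 lb; with the basis standing at 2000 lb — deltas are rounding alone).
Total batch = Σ batch = 2171 lb; LOI loss = Σ batch·LOI = 170.8 lb; as yield: glass ÷ batch → 92.13%.

Revised batch per 2000 lb enamel:
  petalite: 157.8 lb
  lead monoxide: 405.2 lb
  talc: 632.0 lb
  alumina: 188.9 lb
  salt cake: 238.1 lb
  silica sand: 548.6 lb
Total batch = 2171 lb; LOI loss = 170.8 lb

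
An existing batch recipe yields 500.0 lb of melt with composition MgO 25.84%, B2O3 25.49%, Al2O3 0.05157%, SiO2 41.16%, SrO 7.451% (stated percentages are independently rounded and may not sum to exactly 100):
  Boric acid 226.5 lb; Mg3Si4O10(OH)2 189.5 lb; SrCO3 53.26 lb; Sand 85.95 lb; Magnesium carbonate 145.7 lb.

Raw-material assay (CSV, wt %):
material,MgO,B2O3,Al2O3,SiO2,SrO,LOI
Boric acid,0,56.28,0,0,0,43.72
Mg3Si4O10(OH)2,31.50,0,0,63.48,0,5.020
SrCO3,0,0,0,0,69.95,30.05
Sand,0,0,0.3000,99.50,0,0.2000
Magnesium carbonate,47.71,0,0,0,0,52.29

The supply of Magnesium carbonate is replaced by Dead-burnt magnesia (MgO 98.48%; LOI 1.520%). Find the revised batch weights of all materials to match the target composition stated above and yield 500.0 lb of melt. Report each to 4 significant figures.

Intermediates are shown (rounded to 4 significant digits) when written out; each numeric step holds full float precision all the way through; a single rounding completes every reported number — all derived quantities, which include the yield, LOI, five oxide percentages, glass mass, the totals, are rebuilt in exact precision, precisely as stated by the problem or the answer, using the weight values at 500.0 lb of glass.
The oxide mass targets at 500.0 lb melt:
  MgO: 25.84% × 500.0 = 129.2 lb
  B2O3: 25.49% × 500.0 = 127.4 lb
  Al2O3: 0.05157% × 500.0 = 0.2579 lb
  SiO2: 41.16% × 500.0 = 205.8 lb
  SrO: 7.451% × 500.0 = 37.26 lb
Balance tally, oxide-wise, working from each reported weight, for the quoted basis mass (every target is met by its sum once rounding is allowed for):
  MgO: 189.5·0.3150 + 70.59·0.9848 = 129.2 lb (target 129.2 lb)
  B2O3: 226.5·0.5628 = 127.5 lb (target 127.4 lb)
  Al2O3: 85.95·0.003000 = 0.2579 lb (target 0.2579 lb)
  SiO2: 189.5·0.6348 + 85.95·0.9950 = 205.8 lb (target 205.8 lb)
  SrO: 53.26·0.6995 = 37.26 lb (target 37.26 lb)
Glass-mass bookkeeping: the batch minus its LOI: 500.0 lb (targets for the oxides total 500.0 lb; basis as stated: 500.0 lb — deltas are rounding alone).
Adding the batch up: Σ batch = 625.8 lb; LOI loss = Σ batch·LOI = 125.8 lb; yield = glass ÷ total batch = 79.90%.

Revised batch per 500.0 lb melt:
  Boric acid: 226.5 lb
  Mg3Si4O10(OH)2: 189.5 lb
  SrCO3: 53.26 lb
  Sand: 85.95 lb
  Dead-burnt magnesia: 70.59 lb
Total batch = 625.8 lb; LOI loss = 125.8 lb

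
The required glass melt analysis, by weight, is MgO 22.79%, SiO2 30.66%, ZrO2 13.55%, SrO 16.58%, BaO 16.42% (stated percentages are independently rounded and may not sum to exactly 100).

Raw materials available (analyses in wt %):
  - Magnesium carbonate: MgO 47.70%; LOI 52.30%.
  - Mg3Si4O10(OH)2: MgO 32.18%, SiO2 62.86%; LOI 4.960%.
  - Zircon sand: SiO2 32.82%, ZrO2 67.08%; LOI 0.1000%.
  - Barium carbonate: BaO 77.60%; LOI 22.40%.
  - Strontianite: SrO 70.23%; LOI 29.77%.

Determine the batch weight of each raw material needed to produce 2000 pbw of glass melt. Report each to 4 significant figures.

Mid-chain values are displayed, rounded to 4 significant figures, as written; the working math maintains full float precision throughout; each reported figure takes just one rounding; the derived quantities, including ignition loss, net glass mass, five oxide percentages, totals, yield, are rebuilt from the batch weights on 2000 pbw of glass at full float precision precisely as stated by either problem or answer.
Target masses of each oxide per 2000 pbw glass melt:
  MgO: 22.79% × 2000 = 455.8 pbw
  SiO2: 30.66% × 2000 = 613.2 pbw
  ZrO2: 13.55% × 2000 = 271.0 pbw
  SrO: 16.58% × 2000 = 331.6 pbw
  BaO: 16.42% × 2000 = 328.4 pbw
Verifying the oxide balance working from each reported weight, against the basis in use (delivered sums recover each target inside rounding margins):
  MgO: 439.8·0.4770 + 764.6·0.3218 = 455.8 pbw (target 455.8 pbw)
  SiO2: 764.6·0.6286 + 404.0·0.3282 = 613.2 pbw (target 613.2 pbw)
  ZrO2: 404.0·0.6708 = 271.0 pbw (target 271.0 pbw)
  SrO: 472.2·0.7023 = 331.6 pbw (target 331.6 pbw)
  BaO: 423.2·0.7760 = 328.4 pbw (target 328.4 pbw)
Glass-mass sanity pass: Σ batch − LOI loss = 2000 pbw (per-oxide target masses sum to 2000 pbw; against the stated basis, 2000 pbw — a pure rounding effect).
Whole-batch sum: Σ batch = 2504 pbw; ignition loss, Σ(batch × LOI) = 503.7 pbw; yield: glass divided by total = 79.88%.

Batch per 2000 pbw glass melt:
  Magnesium carbonate: 439.8 pbw
  Mg3Si4O10(OH)2: 764.6 pbw
  Zircon sand: 404.0 pbw
  Barium carbonate: 423.2 pbw
  Strontianite: 472.2 pbw
Total batch = 2504 pbw; LOI loss = 503.7 pbw; yield = 79.88%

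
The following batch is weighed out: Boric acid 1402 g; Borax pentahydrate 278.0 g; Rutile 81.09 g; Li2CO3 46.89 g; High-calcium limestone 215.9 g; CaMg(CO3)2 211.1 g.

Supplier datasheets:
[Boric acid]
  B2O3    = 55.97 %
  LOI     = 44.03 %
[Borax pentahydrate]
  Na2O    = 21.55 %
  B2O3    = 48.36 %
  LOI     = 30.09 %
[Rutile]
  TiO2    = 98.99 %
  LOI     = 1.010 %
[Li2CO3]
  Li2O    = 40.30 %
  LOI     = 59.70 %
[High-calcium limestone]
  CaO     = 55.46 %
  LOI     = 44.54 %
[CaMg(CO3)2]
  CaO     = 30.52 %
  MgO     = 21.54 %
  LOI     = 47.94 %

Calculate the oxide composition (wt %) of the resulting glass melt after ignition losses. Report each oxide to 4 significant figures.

Glass mass = 1308 g (batch 2235 − LOI 927.1).
Composition: Na2O 4.581%, CaO 14.08%, B2O3 70.28%, MgO 3.477%, TiO2 6.138%, Li2O 1.445%

Every computation runs at exact precision through the solve — intermediates are printed rounded to four significant figures across the worked steps — every reported result takes just one rounding — derived quantities (ignition loss, glass mass, totals, the yield, the six compositions) are carried in full precision from the weighed amounts on 1308 g of glass as quoted within question or answer.
Oxide-by-oxide delivered mass:
  Na2O: 278.0·0.2155 = 59.91 g
  CaO: 215.9·0.5546 + 211.1·0.3052 = 184.2 g
  B2O3: 1402·0.5597 + 278.0·0.4836 = 919.1 g
  MgO: 211.1·0.2154 = 45.47 g
  TiO2: 81.09·0.9899 = 80.27 g
  Li2O: 46.89·0.4030 = 18.90 g
LOI: 1402·0.4403 + 278.0·0.3009 + 81.09·0.01010 + 46.89·0.5970 + 215.9·0.4454 + 211.1·0.4794 = 927.1 g
Glass mass = batch − LOI = 2235 − 927.1 = 1308 g (= the summed oxide contributions)
oxide / glass × 100 gives the wt %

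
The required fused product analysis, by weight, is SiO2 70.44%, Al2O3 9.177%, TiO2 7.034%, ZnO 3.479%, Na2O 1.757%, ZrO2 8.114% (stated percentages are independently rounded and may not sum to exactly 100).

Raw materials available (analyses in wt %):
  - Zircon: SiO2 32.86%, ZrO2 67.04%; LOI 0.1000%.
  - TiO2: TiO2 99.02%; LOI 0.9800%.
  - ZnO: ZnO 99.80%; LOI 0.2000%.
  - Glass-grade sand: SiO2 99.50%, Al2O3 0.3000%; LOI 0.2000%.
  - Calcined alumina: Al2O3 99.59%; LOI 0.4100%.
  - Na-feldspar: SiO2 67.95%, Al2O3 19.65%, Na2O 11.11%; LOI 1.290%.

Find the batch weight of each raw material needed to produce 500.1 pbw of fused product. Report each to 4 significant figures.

Batch per 500.1 pbw fused product:
  Zircon: 60.53 pbw
  TiO2: 35.53 pbw
  ZnO: 17.43 pbw
  Glass-grade sand: 280.0 pbw
  Calcined alumina: 29.63 pbw
  Na-feldspar: 79.09 pbw
Total batch = 502.2 pbw; LOI loss = 2.145 pbw; yield = 99.57%

The intermediate values are displayed rounded to four significant figures alongside each step — all arithmetic holds full precision end to end — a single rounding completes each reported figure. The derived quantities (net glass mass, totals, LOI, yield, the six compositions) are computed in exact precision from the weighed amounts at 500.1 pbw of glass, as written in the problem or answer text.
Oxide mass targets, per 500.1 pbw fused product:
  SiO2: 70.44% × 500.1 = 352.3 pbw
  Al2O3: 9.177% × 500.1 = 45.89 pbw
  TiO2: 7.034% × 500.1 = 35.18 pbw
  ZnO: 3.479% × 500.1 = 17.40 pbw
  Na2O: 1.757% × 500.1 = 8.787 pbw
  ZrO2: 8.114% × 500.1 = 40.58 pbw
Per-oxide balance check on the weights just shown, for the quoted basis mass (oxide sums agree with the targets once rounding is allowed for):
  SiO2: 60.53·0.3286 + 280.0·0.9950 + 79.09·0.6795 = 352.2 pbw (target 352.3 pbw)
  Al2O3: 280.0·0.003000 + 29.63·0.9959 + 79.09·0.1965 = 45.89 pbw (target 45.89 pbw)
  TiO2: 35.53·0.9902 = 35.18 pbw (target 35.18 pbw)
  ZnO: 17.43·0.9980 = 17.40 pbw (target 17.40 pbw)
  Na2O: 79.09·0.1111 = 8.787 pbw (target 8.787 pbw)
  ZrO2: 60.53·0.6704 = 40.58 pbw (target 40.58 pbw)
Auditing the glass mass value: Σ batch − LOI loss = 500.1 pbw (summing oxide targets gives 500.1 pbw; stated basis 500.1 pbw — a pure rounding effect).
Summing the batch: Σ batch = 502.2 pbw; loss to ignition Σ batch·LOI = 2.145 pbw; glass ÷ batch gives a yield of 99.57%.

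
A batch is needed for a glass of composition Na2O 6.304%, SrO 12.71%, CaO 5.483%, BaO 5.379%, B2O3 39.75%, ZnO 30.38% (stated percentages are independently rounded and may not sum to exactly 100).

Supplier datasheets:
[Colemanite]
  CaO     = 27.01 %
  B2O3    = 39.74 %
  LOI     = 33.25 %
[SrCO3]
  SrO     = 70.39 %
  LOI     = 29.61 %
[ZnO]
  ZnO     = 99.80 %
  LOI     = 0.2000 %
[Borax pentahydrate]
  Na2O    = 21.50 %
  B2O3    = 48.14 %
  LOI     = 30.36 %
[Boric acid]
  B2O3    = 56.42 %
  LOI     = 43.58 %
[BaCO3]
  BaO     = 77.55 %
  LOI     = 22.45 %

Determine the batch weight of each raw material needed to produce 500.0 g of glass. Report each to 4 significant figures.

Batch per 500.0 g glass:
  Colemanite: 101.5 g
  SrCO3: 90.28 g
  ZnO: 152.2 g
  Borax pentahydrate: 146.6 g
  Boric acid: 155.7 g
  BaCO3: 34.68 g
Total batch = 681.0 g; LOI loss = 180.9 g; yield = 73.43%

Each numeric step carries full float precision through every step — intermediates are printed with 4-significant-figure rounding on the page; every reported number carries a single rounding — derived quantities are rebuilt using the weight values for 500.0 g of glass at full float precision (LOI, six oxide percentages, totals, yield, net glass mass), as set out in the problem or answer text.
Target oxide masses per 500.0 g glass:
  Na2O: 6.304% × 500.0 = 31.52 g
  SrO: 12.71% × 500.0 = 63.55 g
  CaO: 5.483% × 500.0 = 27.42 g
  BaO: 5.379% × 500.0 = 26.90 g
  B2O3: 39.75% × 500.0 = 198.8 g
  ZnO: 30.38% × 500.0 = 151.9 g
Balance tally, oxide-wise, per the reported batch figures, relative to the basis at hand (target by target, the sums agree inside rounding margins):
  Na2O: 146.6·0.2150 = 31.52 g (target 31.52 g)
  SrO: 90.28·0.7039 = 63.55 g (target 63.55 g)
  CaO: 101.5·0.2701 = 27.42 g (target 27.42 g)
  BaO: 34.68·0.7755 = 26.89 g (target 26.90 g)
  B2O3: 101.5·0.3974 + 146.6·0.4814 + 155.7·0.5642 = 198.8 g (target 198.8 g)
  ZnO: 152.2·0.9980 = 151.9 g (target 151.9 g)
Auditing the glass mass value: net batch after ignition = 500.0 g (per-oxide target masses sum to 500.0 g; with the basis standing at 500.0 g — any gap is answer rounding).
Summing the batch: Σ batch = 681.0 g; LOI removed, Σ of batch·LOI: 180.9 g; yield, glass over the total, = 73.43%.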